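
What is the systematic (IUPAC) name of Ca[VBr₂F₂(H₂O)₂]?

The 1 calcium counter-ion carries a total charge of +2, so each complex ion is 2−.
Ligand charges: 2×aqua (neutral), 2×bromo (-1 each), 2×fluoro (-1 each); total -4. So V + (-4) = 2−, giving V = +2.
Ligands are named alphabetically: aqua before bromo before fluoro.
The complex ion is anionic, so vanadium takes the -ate form vanadate(II).

calcium diaquadibromodifluorovanadate(II)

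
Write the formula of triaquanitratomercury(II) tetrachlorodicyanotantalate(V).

[Hg(H2O)3(NO3)][TaCl4(CN)2]

Cation [Hg…]: ligand charges -1, Hg(II) ⇒ ion charge 1+.
Anion [Ta…]: ligand charges -6, Ta(V) ⇒ ion charge 1−.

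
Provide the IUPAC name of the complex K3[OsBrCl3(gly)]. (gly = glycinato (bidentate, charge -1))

potassium bromotrichloro(glycinato)osmate(II)

The 3 potassium counter-ions carry a total charge of +3, so each complex ion is 3−.
Ligand charges: 1×glycinato (-1 each), 1×bromo (-1 each), 3×chloro (-1 each); total -5. So Os + (-5) = 3−, giving Os = +2.
Ligands are named alphabetically: bromo before chloro before glycinato.
The complex ion is anionic, so osmium takes the -ate form osmate(II).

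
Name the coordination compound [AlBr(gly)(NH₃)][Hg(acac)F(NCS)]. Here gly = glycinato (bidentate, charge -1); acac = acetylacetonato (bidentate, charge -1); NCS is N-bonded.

Both ions are complex: the cation is named first with the plain metal name, the anion second with the -ate form; each ion's ligands are alphabetised independently.
Aluminium is always +3 in its complexes; the cation's ligand charges sum to -2, so the complex cation is 1+.
A 1:1 salt means the anion carries the equal and opposite charge, 1−.
Anion: ligand charges sum to -3; for the ion to be 1−, Hg = +2.

amminebromo(glycinato)aluminium(III) (acetylacetonato)fluoroisothiocyanatomercurate(II)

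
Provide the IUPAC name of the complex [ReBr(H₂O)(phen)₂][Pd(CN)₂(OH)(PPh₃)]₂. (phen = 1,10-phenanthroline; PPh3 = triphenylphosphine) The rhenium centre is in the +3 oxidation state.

aquabromobis(1,10-phenanthroline)rhenium(III) dicyanohydroxo(triphenylphosphine)palladate(II)

Both ions are complex: the cation is named first with the plain metal name, the anion second with the -ate form; each ion's ligands are alphabetised independently.
Re is given as +3; the cation's ligand charges sum to -1, so the complex cation is 2+.
With 2 anions per cation, each anion must be 2/2 = 1−.
Anion: ligand charges sum to -3; for the ion to be 1−, Pd = +2.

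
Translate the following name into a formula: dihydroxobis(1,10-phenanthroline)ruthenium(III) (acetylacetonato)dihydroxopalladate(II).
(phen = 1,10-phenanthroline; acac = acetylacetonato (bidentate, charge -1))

[Ru(OH)2(phen)2][Pd(acac)(OH)2]

Cation [Ru…]: ligand charges -2, Ru(III) ⇒ ion charge 1+.
Anion [Pd…]: ligand charges -3, Pd(II) ⇒ ion charge 1−.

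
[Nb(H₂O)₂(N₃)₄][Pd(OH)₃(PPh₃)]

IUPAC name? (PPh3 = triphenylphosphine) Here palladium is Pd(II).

diaquatetraazidoniobium(V) trihydroxo(triphenylphosphine)palladate(II)

Both ions are complex: the cation is named first with the plain metal name, the anion second with the -ate form; each ion's ligands are alphabetised independently.
Pd is given as +2; the anion's ligand charges sum to -3, so the complex anion is 1−.
A 1:1 salt means the cation carries the equal and opposite charge, 1+.
Cation: ligand charges sum to -4; for the ion to be 1+, Nb = +5.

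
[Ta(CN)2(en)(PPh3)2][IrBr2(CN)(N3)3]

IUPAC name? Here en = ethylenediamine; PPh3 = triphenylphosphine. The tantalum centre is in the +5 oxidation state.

dicyano(ethylenediamine)bis(triphenylphosphine)tantalum(V) triazidodibromocyanoiridate(III)

Both ions are complex: the cation is named first with the plain metal name, the anion second with the -ate form; each ion's ligands are alphabetised independently.
Ta is given as +5; the cation's ligand charges sum to -2, so the complex cation is 3+.
A 1:1 salt means the anion carries the equal and opposite charge, 3−.
Anion: ligand charges sum to -6; for the ion to be 3−, Ir = +3.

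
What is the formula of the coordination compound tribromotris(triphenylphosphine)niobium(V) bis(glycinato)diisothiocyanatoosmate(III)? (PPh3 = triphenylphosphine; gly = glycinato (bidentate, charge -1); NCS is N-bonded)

Cation [Nb…]: ligand charges -3, Nb(V) ⇒ ion charge 2+.
Anion [Os…]: ligand charges -4, Os(III) ⇒ ion charge 1−.
One 2+ cation requires 2 of the 1− anion.

[NbBr3(PPh3)3][Os(gly)2(NCS)2]2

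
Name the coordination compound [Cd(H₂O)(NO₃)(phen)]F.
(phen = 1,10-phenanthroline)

The 1 fluoride counter-ion carries a total charge of -1, so each complex ion is 1+.
Ligand charges: 1×1,10-phenanthroline (neutral), 1×nitrato (-1 each), 1×aqua (neutral); total -1. So Cd + (-1) = 1+, giving Cd = +2.
Ligands are named alphabetically: aqua before nitrato before phenanthroline.

aquanitrato(1,10-phenanthroline)cadmium(II) fluoride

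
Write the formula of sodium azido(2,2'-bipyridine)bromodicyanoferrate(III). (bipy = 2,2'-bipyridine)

Ligands: 1 azido (N3, -1), 1 bromo (Br, -1), 1 2,2'-bipyridine (bipy, neutral), 2 cyano (CN, -1). Ligand charge sum = -4.
With Fe in oxidation state +3, the complex ion is [Fe...]^1−.
Charge balance with sodium (+1) requires 1 complex ion per 1 sodium.

Na[Fe(bipy)Br(CN)2(N3)]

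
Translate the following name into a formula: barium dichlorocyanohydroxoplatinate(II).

Ligands: 1 cyano (CN, -1), 2 chloro (Cl, -1), 1 hydroxo (OH, -1). Ligand charge sum = -4.
With Pt in oxidation state +2, the complex ion is [Pt...]^2−.
Charge balance with barium (+2) requires 1 complex ion per 1 barium.

Ba[PtCl2(CN)(OH)]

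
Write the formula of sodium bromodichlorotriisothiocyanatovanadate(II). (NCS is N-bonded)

Ligands: 1 bromo (Br, -1), 3 isothiocyanato (NCS, -1), 2 chloro (Cl, -1). Ligand charge sum = -6.
With V in oxidation state +2, the complex ion is [V...]^4−.
Charge balance with sodium (+1) requires 1 complex ion per 4 sodium.

Na4[VBrCl2(NCS)3]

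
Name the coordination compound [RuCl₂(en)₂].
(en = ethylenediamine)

dichlorobis(ethylenediamine)ruthenium(II)

There is no counter-ion, so the complex is neutral overall.
Ligand charges: 2×chloro (-1 each), 2×ethylenediamine (neutral); total -2. So Ru + (-2) = 0, giving Ru = +2.
Ligands are named alphabetically: chloro before ethylenediamine.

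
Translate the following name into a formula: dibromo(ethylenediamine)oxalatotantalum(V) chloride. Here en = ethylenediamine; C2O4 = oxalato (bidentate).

Ligands: 1 ethylenediamine (en, neutral), 1 oxalato (C2O4, -2), 2 bromo (Br, -1). Ligand charge sum = -4.
With Ta in oxidation state +5, the complex ion is [Ta...]^1+.
Charge balance with chloride (-1) requires 1 complex ion per 1 chloride.

[TaBr2(C2O4)(en)]Cl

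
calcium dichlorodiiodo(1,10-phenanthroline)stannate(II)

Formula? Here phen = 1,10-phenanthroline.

Ligands: 2 chloro (Cl, -1), 2 iodo (I, -1), 1 1,10-phenanthroline (phen, neutral). Ligand charge sum = -4.
With Sn in oxidation state +2, the complex ion is [Sn...]^2−.
Charge balance with calcium (+2) requires 1 complex ion per 1 calcium.

Ca[SnCl2I2(phen)]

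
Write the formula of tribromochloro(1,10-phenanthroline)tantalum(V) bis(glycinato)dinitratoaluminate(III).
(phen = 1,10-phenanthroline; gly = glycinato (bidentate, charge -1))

[TaBr3Cl(phen)][Al(gly)2(NO3)2]

Cation [Ta…]: ligand charges -4, Ta(V) ⇒ ion charge 1+.
Anion [Al…]: ligand charges -4, Al(III) ⇒ ion charge 1−.
One 1+ cation balances one 1− anion.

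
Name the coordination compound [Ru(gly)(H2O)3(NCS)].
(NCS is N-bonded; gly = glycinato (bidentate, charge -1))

triaqua(glycinato)isothiocyanatoruthenium(II)

There is no counter-ion, so the complex is neutral overall.
Ligand charges: 1×isothiocyanato (-1 each), 3×aqua (neutral), 1×glycinato (-1 each); total -2. So Ru + (-2) = 0, giving Ru = +2.
Ligands are named alphabetically: aqua before glycinato before isothiocyanato.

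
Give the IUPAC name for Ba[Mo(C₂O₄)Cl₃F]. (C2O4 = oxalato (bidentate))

barium trichlorofluorooxalatomolybdate(IV)

The 1 barium counter-ion carries a total charge of +2, so each complex ion is 2−.
Ligand charges: 3×chloro (-1 each), 1×fluoro (-1 each), 1×oxalato (-2 each); total -6. So Mo + (-6) = 2−, giving Mo = +4.
The complex ion is anionic, so molybdenum takes the -ate form molybdate(IV).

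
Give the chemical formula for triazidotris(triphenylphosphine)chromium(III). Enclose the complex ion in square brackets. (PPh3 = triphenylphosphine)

Ligands: 3 azido (N3, -1), 3 triphenylphosphine (PPh3, neutral). Ligand charge sum = -3.
With Cr in oxidation state +3, the complex ion is [Cr...].

[Cr(N3)3(PPh3)3]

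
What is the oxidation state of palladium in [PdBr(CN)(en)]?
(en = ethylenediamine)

No counter-ion: the bracketed complex is neutral.
Ligand charges: 1×Br = -1; 1×en neutral; 1×CN = -1; sum -2.
Pd + (-2) = 0 ⇒ Pd is +2.

+2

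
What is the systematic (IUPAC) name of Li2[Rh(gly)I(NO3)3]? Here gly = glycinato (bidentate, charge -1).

The 2 lithium counter-ions carry a total charge of +2, so each complex ion is 2−.
Ligand charges: 1×glycinato (-1 each), 1×iodo (-1 each), 3×nitrato (-1 each); total -5. So Rh + (-5) = 2−, giving Rh = +3.
Ligands are named alphabetically: glycinato before iodo before nitrato.
The complex ion is anionic, so rhodium takes the -ate form rhodate(III).

lithium (glycinato)iodotrinitratorhodate(III)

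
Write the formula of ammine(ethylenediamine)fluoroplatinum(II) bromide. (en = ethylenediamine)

Ligands: 1 fluoro (F, -1), 1 ethylenediamine (en, neutral), 1 ammine (NH3, neutral). Ligand charge sum = -1.
Charge balance with bromide (-1) requires 1 complex ion per 1 bromide.

[Pt(en)F(NH3)]Br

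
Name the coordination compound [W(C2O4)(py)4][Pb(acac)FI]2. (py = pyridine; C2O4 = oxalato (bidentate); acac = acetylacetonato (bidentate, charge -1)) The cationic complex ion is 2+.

oxalatotetrakis(pyridine)tungsten(IV) (acetylacetonato)fluoroiodoplumbate(II)

The complex cation is given as 2+; its ligand charges sum to -2, so W = +4.
With 2 anions per cation, each anion must be 2/2 = 1−.
Anion: ligand charges sum to -3; for the ion to be 1−, Pb = +2.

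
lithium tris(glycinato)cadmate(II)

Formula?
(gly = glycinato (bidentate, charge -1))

Li[Cd(gly)3]

Ligands: 3 glycinato (gly, -1). Ligand charge sum = -3.
With Cd in oxidation state +2, the complex ion is [Cd...]^1−.
Charge balance with lithium (+1) requires 1 complex ion per 1 lithium.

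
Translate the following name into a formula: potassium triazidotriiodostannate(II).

Ligands: 3 iodo (I, -1), 3 azido (N3, -1). Ligand charge sum = -6.
With Sn in oxidation state +2, the complex ion is [Sn...]^4−.
Charge balance with potassium (+1) requires 1 complex ion per 4 potassium.

K4[SnI3(N3)3]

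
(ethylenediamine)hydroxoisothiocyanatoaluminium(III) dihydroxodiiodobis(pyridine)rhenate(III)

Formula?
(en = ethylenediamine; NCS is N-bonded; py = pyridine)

[Al(en)(NCS)(OH)][ReI2(OH)2(py)2]

Cation [Al…]: ligand charges -2, Al(III) ⇒ ion charge 1+.
Anion [Re…]: ligand charges -4, Re(III) ⇒ ion charge 1−.
One 1+ cation balances one 1− anion.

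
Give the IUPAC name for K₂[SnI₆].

The 2 potassium counter-ions carry a total charge of +2, so each complex ion is 2−.
Ligand charges: 6×iodo (-1 each); total -6. So Sn + (-6) = 2−, giving Sn = +4.
The complex ion is anionic, so tin takes the -ate form stannate(IV).

potassium hexaiodostannate(IV)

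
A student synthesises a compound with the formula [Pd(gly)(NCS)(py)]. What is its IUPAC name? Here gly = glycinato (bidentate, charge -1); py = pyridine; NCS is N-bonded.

(glycinato)isothiocyanato(pyridine)palladium(II)

There is no counter-ion, so the complex is neutral overall.
Ligand charges: 1×glycinato (-1 each), 1×pyridine (neutral), 1×isothiocyanato (-1 each); total -2. So Pd + (-2) = 0, giving Pd = +2.
Ligands are named alphabetically: glycinato before isothiocyanato before pyridine.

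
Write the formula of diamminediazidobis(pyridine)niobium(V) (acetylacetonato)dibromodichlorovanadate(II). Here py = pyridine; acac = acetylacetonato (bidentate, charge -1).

Cation [Nb…]: ligand charges -2, Nb(V) ⇒ ion charge 3+.
Anion [V…]: ligand charges -5, V(II) ⇒ ion charge 3−.
One 3+ cation balances one 3− anion.

[Nb(N3)2(NH3)2(py)2][V(acac)Br2Cl2]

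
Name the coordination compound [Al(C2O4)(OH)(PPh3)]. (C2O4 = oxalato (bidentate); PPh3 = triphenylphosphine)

hydroxooxalato(triphenylphosphine)aluminium(III)

There is no counter-ion, so the complex is neutral overall.
Ligand charges: 1×oxalato (-2 each), 1×hydroxo (-1 each), 1×triphenylphosphine (neutral); total -3. So Al + (-3) = 0, giving Al = +3.
Ligands are named alphabetically: hydroxo before oxalato before triphenylphosphine.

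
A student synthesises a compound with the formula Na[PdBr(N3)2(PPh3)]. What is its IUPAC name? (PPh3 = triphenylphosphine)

The 1 sodium counter-ion carries a total charge of +1, so each complex ion is 1−.
Ligand charges: 1×bromo (-1 each), 2×azido (-1 each), 1×triphenylphosphine (neutral); total -3. So Pd + (-3) = 1−, giving Pd = +2.
The complex ion is anionic, so palladium takes the -ate form palladate(II).

sodium diazidobromo(triphenylphosphine)palladate(II)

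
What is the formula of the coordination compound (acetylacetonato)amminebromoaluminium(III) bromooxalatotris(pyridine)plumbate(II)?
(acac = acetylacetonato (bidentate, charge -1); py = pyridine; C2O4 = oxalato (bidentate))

Cation [Al…]: ligand charges -2, Al(III) ⇒ ion charge 1+.
Anion [Pb…]: ligand charges -3, Pb(II) ⇒ ion charge 1−.
One 1+ cation balances one 1− anion.

[Al(acac)Br(NH3)][PbBr(C2O4)(py)3]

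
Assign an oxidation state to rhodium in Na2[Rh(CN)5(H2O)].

2 sodium outside the brackets (+1 each) → the complex ion is 2−.
Ligand charges: 5×CN = -5; 1×H2O neutral; sum -5.
Rh + (-5) = 2− ⇒ Rh is +3.

+3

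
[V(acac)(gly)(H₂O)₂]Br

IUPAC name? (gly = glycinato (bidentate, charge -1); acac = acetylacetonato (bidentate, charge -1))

The 1 bromide counter-ion carries a total charge of -1, so each complex ion is 1+.
Ligand charges: 2×aqua (neutral), 1×glycinato (-1 each), 1×acetylacetonato (-1 each); total -2. So V + (-2) = 1+, giving V = +3.
Ligands are named alphabetically: acetylacetonato before aqua before glycinato.

(acetylacetonato)diaqua(glycinato)vanadium(III) bromide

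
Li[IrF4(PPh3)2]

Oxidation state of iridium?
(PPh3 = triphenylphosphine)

1 lithium outside the brackets (+1 each) → the complex ion is 1−.
Ligand charges: 2×PPh3 neutral; 4×F = -4; sum -4.
Ir + (-4) = 1− ⇒ Ir is +3.

+3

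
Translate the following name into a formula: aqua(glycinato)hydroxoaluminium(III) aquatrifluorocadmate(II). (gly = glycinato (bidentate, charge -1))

[Al(gly)(H2O)(OH)][CdF3(H2O)]

Cation [Al…]: ligand charges -2, Al(III) ⇒ ion charge 1+.
Anion [Cd…]: ligand charges -3, Cd(II) ⇒ ion charge 1−.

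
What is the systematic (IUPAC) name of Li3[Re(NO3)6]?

lithium hexanitratorhenate(III)

The 3 lithium counter-ions carry a total charge of +3, so each complex ion is 3−.
Ligand charges: 6×nitrato (-1 each); total -6. So Re + (-6) = 3−, giving Re = +3.
The complex ion is anionic, so rhenium takes the -ate form rhenate(III).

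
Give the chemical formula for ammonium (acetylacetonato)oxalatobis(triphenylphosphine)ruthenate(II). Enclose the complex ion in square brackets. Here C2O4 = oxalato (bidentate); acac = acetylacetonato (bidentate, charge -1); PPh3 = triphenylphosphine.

Ligands: 1 oxalato (C2O4, -2), 1 acetylacetonato (acac, -1), 2 triphenylphosphine (PPh3, neutral). Ligand charge sum = -3.
With Ru in oxidation state +2, the complex ion is [Ru...]^1−.
Charge balance with ammonium (+1) requires 1 complex ion per 1 ammonium.

NH4[Ru(acac)(C2O4)(PPh3)2]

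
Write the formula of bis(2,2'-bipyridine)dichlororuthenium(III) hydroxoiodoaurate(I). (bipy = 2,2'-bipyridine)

Cation [Ru…]: ligand charges -2, Ru(III) ⇒ ion charge 1+.
Anion [Au…]: ligand charges -2, Au(I) ⇒ ion charge 1−.
One 1+ cation balances one 1− anion.

[Ru(bipy)2Cl2][AuI(OH)]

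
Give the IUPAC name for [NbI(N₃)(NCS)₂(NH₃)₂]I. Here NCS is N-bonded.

diammineazidoiododiisothiocyanatoniobium(V) iodide

The 1 iodide counter-ion carries a total charge of -1, so each complex ion is 1+.
Ligand charges: 1×iodo (-1 each), 2×isothiocyanato (-1 each), 2×ammine (neutral), 1×azido (-1 each); total -4. So Nb + (-4) = 1+, giving Nb = +5.
Ligands are named alphabetically: ammine before azido before iodo before isothiocyanato.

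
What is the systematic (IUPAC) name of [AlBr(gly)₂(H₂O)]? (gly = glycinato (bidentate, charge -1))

aquabromobis(glycinato)aluminium(III)

There is no counter-ion, so the complex is neutral overall.
Ligand charges: 1×bromo (-1 each), 1×aqua (neutral), 2×glycinato (-1 each); total -3. So Al + (-3) = 0, giving Al = +3.
Ligands are named alphabetically: aqua before bromo before glycinato.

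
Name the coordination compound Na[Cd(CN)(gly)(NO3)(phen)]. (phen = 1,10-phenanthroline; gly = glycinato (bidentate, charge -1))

sodium cyano(glycinato)nitrato(1,10-phenanthroline)cadmate(II)

The 1 sodium counter-ion carries a total charge of +1, so each complex ion is 1−.
Ligand charges: 1×1,10-phenanthroline (neutral), 1×nitrato (-1 each), 1×glycinato (-1 each), 1×cyano (-1 each); total -3. So Cd + (-3) = 1−, giving Cd = +2.
Ligands are named alphabetically: cyano before glycinato before nitrato before phenanthroline.
The complex ion is anionic, so cadmium takes the -ate form cadmate(II).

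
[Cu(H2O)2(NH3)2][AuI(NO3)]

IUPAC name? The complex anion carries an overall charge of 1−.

The complex anion is given as 1−; its ligand charges sum to -2, so Au = +1.
A 1:1 salt means the cation carries the equal and opposite charge, 1+.
Cation: ligand charges sum to 0; for the ion to be 1+, Cu = +1.

diamminediaquacopper(I) iodonitratoaurate(I)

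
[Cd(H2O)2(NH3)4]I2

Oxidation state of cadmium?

2 iodide outside the brackets (-1 each) → the complex ion is 2+.
Ligand charges: 2×H2O neutral; 4×NH3 neutral; sum 0.
Cd + (0) = 2+ ⇒ Cd is +2.

+2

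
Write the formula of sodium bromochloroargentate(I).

Na[AgBrCl]

Ligands: 1 bromo (Br, -1), 1 chloro (Cl, -1). Ligand charge sum = -2.
With Ag in oxidation state +1, the complex ion is [Ag...]^1−.
Charge balance with sodium (+1) requires 1 complex ion per 1 sodium.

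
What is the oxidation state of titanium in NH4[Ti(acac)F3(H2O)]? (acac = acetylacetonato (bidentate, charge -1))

1 ammonium outside the brackets (+1 each) → the complex ion is 1−.
Ligand charges: 3×F = -3; 1×H2O neutral; 1×acac = -1; sum -4.
Ti + (-4) = 1− ⇒ Ti is +3.

+3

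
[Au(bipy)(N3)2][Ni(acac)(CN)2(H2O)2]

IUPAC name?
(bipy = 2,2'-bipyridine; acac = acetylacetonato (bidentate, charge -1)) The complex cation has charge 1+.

diazido(2,2'-bipyridine)gold(III) (acetylacetonato)diaquadicyanonickelate(II)

The complex cation is given as 1+; its ligand charges sum to -2, so Au = +3.
A 1:1 salt means the anion carries the equal and opposite charge, 1−.
Anion: ligand charges sum to -3; for the ion to be 1−, Ni = +2.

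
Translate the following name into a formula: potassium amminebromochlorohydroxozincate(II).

Ligands: 1 hydroxo (OH, -1), 1 chloro (Cl, -1), 1 bromo (Br, -1), 1 ammine (NH3, neutral). Ligand charge sum = -3.
Charge balance with potassium (+1) requires 1 complex ion per 1 potassium.

K[ZnBrCl(NH3)(OH)]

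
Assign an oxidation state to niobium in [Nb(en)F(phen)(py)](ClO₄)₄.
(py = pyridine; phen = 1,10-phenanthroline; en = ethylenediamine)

4 perchlorate outside the brackets (-1 each) → the complex ion is 4+.
Ligand charges: 1×py neutral; 1×phen neutral; 1×F = -1; 1×en neutral; sum -1.
Nb + (-1) = 4+ ⇒ Nb is +5.

+5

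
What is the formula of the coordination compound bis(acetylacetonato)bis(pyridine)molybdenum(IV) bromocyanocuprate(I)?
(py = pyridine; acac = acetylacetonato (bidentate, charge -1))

Cation [Mo…]: ligand charges -2, Mo(IV) ⇒ ion charge 2+.
Anion [Cu…]: ligand charges -2, Cu(I) ⇒ ion charge 1−.

[Mo(acac)2(py)2][CuBr(CN)]2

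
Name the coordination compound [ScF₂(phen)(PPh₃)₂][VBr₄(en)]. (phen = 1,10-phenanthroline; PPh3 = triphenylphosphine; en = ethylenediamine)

Scandium is always +3 in its complexes; the cation's ligand charges sum to -2, so the complex cation is 1+.
A 1:1 salt means the anion carries the equal and opposite charge, 1−.
Anion: ligand charges sum to -4; for the ion to be 1−, V = +3.

difluoro(1,10-phenanthroline)bis(triphenylphosphine)scandium(III) tetrabromo(ethylenediamine)vanadate(III)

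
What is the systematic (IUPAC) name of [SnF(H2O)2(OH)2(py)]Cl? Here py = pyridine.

diaquafluorodihydroxo(pyridine)tin(IV) chloride

The 1 chloride counter-ion carries a total charge of -1, so each complex ion is 1+.
Ligand charges: 2×aqua (neutral), 1×pyridine (neutral), 1×fluoro (-1 each), 2×hydroxo (-1 each); total -3. So Sn + (-3) = 1+, giving Sn = +4.
Ligands are named alphabetically: aqua before fluoro before hydroxo before pyridine.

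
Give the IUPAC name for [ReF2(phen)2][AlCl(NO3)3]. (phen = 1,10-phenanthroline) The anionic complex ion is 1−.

Both ions are complex: the cation is named first with the plain metal name, the anion second with the -ate form; each ion's ligands are alphabetised independently.
The complex anion is given as 1−; its ligand charges sum to -4, so Al = +3.
A 1:1 salt means the cation carries the equal and opposite charge, 1+.
Cation: ligand charges sum to -2; for the ion to be 1+, Re = +3.

difluorobis(1,10-phenanthroline)rhenium(III) chlorotrinitratoaluminate(III)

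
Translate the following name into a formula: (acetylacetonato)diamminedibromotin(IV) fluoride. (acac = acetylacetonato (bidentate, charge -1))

[Sn(acac)Br2(NH3)2]F

Ligands: 2 bromo (Br, -1), 1 acetylacetonato (acac, -1), 2 ammine (NH3, neutral). Ligand charge sum = -3.
With Sn in oxidation state +4, the complex ion is [Sn...]^1+.
Charge balance with fluoride (-1) requires 1 complex ion per 1 fluoride.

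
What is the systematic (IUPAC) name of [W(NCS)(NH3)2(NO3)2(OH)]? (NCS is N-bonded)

diamminehydroxoisothiocyanatodinitratotungsten(IV)

There is no counter-ion, so the complex is neutral overall.
Ligand charges: 1×isothiocyanato (-1 each), 2×ammine (neutral), 2×nitrato (-1 each), 1×hydroxo (-1 each); total -4. So W + (-4) = 0, giving W = +4.
Ligands are named alphabetically: ammine before hydroxo before isothiocyanato before nitrato.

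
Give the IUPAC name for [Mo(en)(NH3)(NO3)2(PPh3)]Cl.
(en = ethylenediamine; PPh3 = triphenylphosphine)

ammine(ethylenediamine)dinitrato(triphenylphosphine)molybdenum(III) chloride

The 1 chloride counter-ion carries a total charge of -1, so each complex ion is 1+.
Ligand charges: 2×nitrato (-1 each), 1×ammine (neutral), 1×ethylenediamine (neutral), 1×triphenylphosphine (neutral); total -2. So Mo + (-2) = 1+, giving Mo = +3.
Ligands are named alphabetically: ammine before ethylenediamine before nitrato before triphenylphosphine.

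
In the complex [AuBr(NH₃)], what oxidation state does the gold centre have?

No counter-ion: the bracketed complex is neutral.
Ligand charges: 1×NH3 neutral; 1×Br = -1; sum -1.
Au + (-1) = 0 ⇒ Au is +1.

+1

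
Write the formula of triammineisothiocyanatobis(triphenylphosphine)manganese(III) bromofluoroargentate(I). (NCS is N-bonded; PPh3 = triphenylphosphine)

[Mn(NCS)(NH3)3(PPh3)2][AgBrF]2

Cation [Mn…]: ligand charges -1, Mn(III) ⇒ ion charge 2+.
Anion [Ag…]: ligand charges -2, Ag(I) ⇒ ion charge 1−.
One 2+ cation requires 2 of the 1− anion.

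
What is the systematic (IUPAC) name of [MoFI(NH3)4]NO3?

tetraamminefluoroiodomolybdenum(III) nitrate

The 1 nitrate counter-ion carries a total charge of -1, so each complex ion is 1+.
Ligand charges: 4×ammine (neutral), 1×fluoro (-1 each), 1×iodo (-1 each); total -2. So Mo + (-2) = 1+, giving Mo = +3.
Ligands are named alphabetically: ammine before fluoro before iodo.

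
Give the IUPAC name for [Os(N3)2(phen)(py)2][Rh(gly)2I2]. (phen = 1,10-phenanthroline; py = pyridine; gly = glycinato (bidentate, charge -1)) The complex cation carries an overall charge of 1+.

The complex cation is given as 1+; its ligand charges sum to -2, so Os = +3.
A 1:1 salt means the anion carries the equal and opposite charge, 1−.
Anion: ligand charges sum to -4; for the ion to be 1−, Rh = +3.

diazido(1,10-phenanthroline)bis(pyridine)osmium(III) bis(glycinato)diiodorhodate(III)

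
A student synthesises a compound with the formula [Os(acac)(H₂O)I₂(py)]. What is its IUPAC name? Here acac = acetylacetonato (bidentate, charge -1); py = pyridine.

There is no counter-ion, so the complex is neutral overall.
Ligand charges: 1×aqua (neutral), 1×acetylacetonato (-1 each), 2×iodo (-1 each), 1×pyridine (neutral); total -3. So Os + (-3) = 0, giving Os = +3.
Ligands are named alphabetically: acetylacetonato before aqua before iodo before pyridine.

(acetylacetonato)aquadiiodo(pyridine)osmium(III)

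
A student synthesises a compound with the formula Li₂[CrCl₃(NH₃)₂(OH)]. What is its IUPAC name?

lithium diamminetrichlorohydroxochromate(II)

The 2 lithium counter-ions carry a total charge of +2, so each complex ion is 2−.
Ligand charges: 1×hydroxo (-1 each), 2×ammine (neutral), 3×chloro (-1 each); total -4. So Cr + (-4) = 2−, giving Cr = +2.
Ligands are named alphabetically: ammine before chloro before hydroxo.
The complex ion is anionic, so chromium takes the -ate form chromate(II).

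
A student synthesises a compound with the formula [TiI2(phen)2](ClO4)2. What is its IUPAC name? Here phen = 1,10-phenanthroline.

diiodobis(1,10-phenanthroline)titanium(IV) perchlorate

The 2 perchlorate counter-ions carry a total charge of -2, so each complex ion is 2+.
Ligand charges: 2×1,10-phenanthroline (neutral), 2×iodo (-1 each); total -2. So Ti + (-2) = 2+, giving Ti = +4.
Ligands are named alphabetically: iodo before phenanthroline.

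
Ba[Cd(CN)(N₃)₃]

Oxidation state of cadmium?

1 barium outside the brackets (+2 each) → the complex ion is 2−.
Ligand charges: 1×CN = -1; 3×N3 = -3; sum -4.
Cd + (-4) = 2− ⇒ Cd is +2.

+2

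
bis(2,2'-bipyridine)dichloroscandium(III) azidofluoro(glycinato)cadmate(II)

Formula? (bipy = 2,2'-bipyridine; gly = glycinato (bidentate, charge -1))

Cation [Sc…]: ligand charges -2, Sc(III) ⇒ ion charge 1+.
Anion [Cd…]: ligand charges -3, Cd(II) ⇒ ion charge 1−.
One 1+ cation balances one 1− anion.

[Sc(bipy)2Cl2][CdF(gly)(N3)]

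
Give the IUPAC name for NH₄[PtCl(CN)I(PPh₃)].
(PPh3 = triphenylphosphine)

The 1 ammonium counter-ion carries a total charge of +1, so each complex ion is 1−.
Ligand charges: 1×triphenylphosphine (neutral), 1×cyano (-1 each), 1×iodo (-1 each), 1×chloro (-1 each); total -3. So Pt + (-3) = 1−, giving Pt = +2.
The complex ion is anionic, so platinum takes the -ate form platinate(II).

ammonium chlorocyanoiodo(triphenylphosphine)platinate(II)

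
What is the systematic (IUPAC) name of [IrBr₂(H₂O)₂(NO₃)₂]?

diaquadibromodinitratoiridium(IV)

There is no counter-ion, so the complex is neutral overall.
Ligand charges: 2×aqua (neutral), 2×nitrato (-1 each), 2×bromo (-1 each); total -4. So Ir + (-4) = 0, giving Ir = +4.
Ligands are named alphabetically: aqua before bromo before nitrato.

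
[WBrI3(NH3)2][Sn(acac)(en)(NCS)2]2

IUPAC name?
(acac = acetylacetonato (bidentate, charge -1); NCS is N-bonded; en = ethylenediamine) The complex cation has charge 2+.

diamminebromotriiodotungsten(VI) (acetylacetonato)(ethylenediamine)diisothiocyanatostannate(II)

Both ions are complex: the cation is named first with the plain metal name, the anion second with the -ate form; each ion's ligands are alphabetised independently.
The complex cation is given as 2+; its ligand charges sum to -4, so W = +6.
With 2 anions per cation, each anion must be 2/2 = 1−.
Anion: ligand charges sum to -3; for the ion to be 1−, Sn = +2.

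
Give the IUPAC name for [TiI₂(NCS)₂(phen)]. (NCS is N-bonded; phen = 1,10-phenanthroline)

There is no counter-ion, so the complex is neutral overall.
Ligand charges: 2×iodo (-1 each), 2×isothiocyanato (-1 each), 1×1,10-phenanthroline (neutral); total -4. So Ti + (-4) = 0, giving Ti = +4.
Ligands are named alphabetically: iodo before isothiocyanato before phenanthroline.

diiododiisothiocyanato(1,10-phenanthroline)titanium(IV)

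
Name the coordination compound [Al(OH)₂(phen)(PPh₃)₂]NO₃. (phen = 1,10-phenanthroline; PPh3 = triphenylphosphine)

dihydroxo(1,10-phenanthroline)bis(triphenylphosphine)aluminium(III) nitrate

The 1 nitrate counter-ion carries a total charge of -1, so each complex ion is 1+.
Ligand charges: 1×1,10-phenanthroline (neutral), 2×triphenylphosphine (neutral), 2×hydroxo (-1 each); total -2. So Al + (-2) = 1+, giving Al = +3.
Ligands are named alphabetically: hydroxo before phenanthroline before triphenylphosphine.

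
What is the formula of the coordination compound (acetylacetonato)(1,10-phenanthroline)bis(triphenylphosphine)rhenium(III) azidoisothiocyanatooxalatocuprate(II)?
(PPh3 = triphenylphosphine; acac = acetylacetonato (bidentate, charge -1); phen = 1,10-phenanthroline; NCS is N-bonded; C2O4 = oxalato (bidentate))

Cation [Re…]: ligand charges -1, Re(III) ⇒ ion charge 2+.
Anion [Cu…]: ligand charges -4, Cu(II) ⇒ ion charge 2−.
One 2+ cation balances one 2− anion.

[Re(acac)(phen)(PPh3)2][Cu(C2O4)(N3)(NCS)]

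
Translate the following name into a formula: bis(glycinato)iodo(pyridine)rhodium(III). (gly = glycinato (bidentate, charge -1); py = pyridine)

Ligands: 1 iodo (I, -1), 2 glycinato (gly, -1), 1 pyridine (py, neutral). Ligand charge sum = -3.
With Rh in oxidation state +3, the complex ion is [Rh...].

[Rh(gly)2I(py)]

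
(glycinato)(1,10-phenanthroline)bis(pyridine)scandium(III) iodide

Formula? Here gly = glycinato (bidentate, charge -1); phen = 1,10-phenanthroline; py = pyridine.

[Sc(gly)(phen)(py)2]I2

Ligands: 1 glycinato (gly, -1), 1 1,10-phenanthroline (phen, neutral), 2 pyridine (py, neutral). Ligand charge sum = -1.
With Sc in oxidation state +3, the complex ion is [Sc...]^2+.
Charge balance with iodide (-1) requires 1 complex ion per 2 iodide.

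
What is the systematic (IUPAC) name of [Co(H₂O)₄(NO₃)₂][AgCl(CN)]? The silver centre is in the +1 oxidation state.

Both ions are complex: the cation is named first with the plain metal name, the anion second with the -ate form; each ion's ligands are alphabetised independently.
Ag is given as +1; the anion's ligand charges sum to -2, so the complex anion is 1−.
A 1:1 salt means the cation carries the equal and opposite charge, 1+.
Cation: ligand charges sum to -2; for the ion to be 1+, Co = +3.

tetraaquadinitratocobalt(III) chlorocyanoargentate(I)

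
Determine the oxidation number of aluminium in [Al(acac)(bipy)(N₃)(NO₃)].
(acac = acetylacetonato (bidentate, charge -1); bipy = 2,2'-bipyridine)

+3

No counter-ion: the bracketed complex is neutral.
Ligand charges: 1×N3 = -1; 1×NO3 = -1; 1×acac = -1; 1×bipy neutral; sum -3.
Al + (-3) = 0 ⇒ Al is +3.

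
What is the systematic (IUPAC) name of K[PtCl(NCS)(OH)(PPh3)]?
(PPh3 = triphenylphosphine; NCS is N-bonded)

The 1 potassium counter-ion carries a total charge of +1, so each complex ion is 1−.
Ligand charges: 1×hydroxo (-1 each), 1×chloro (-1 each), 1×triphenylphosphine (neutral), 1×isothiocyanato (-1 each); total -3. So Pt + (-3) = 1−, giving Pt = +2.
The complex ion is anionic, so platinum takes the -ate form platinate(II).

potassium chlorohydroxoisothiocyanato(triphenylphosphine)platinate(II)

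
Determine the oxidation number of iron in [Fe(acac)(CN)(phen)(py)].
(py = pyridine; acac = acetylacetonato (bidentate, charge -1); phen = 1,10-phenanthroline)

No counter-ion: the bracketed complex is neutral.
Ligand charges: 1×py neutral; 1×acac = -1; 1×CN = -1; 1×phen neutral; sum -2.
Fe + (-2) = 0 ⇒ Fe is +2.

+2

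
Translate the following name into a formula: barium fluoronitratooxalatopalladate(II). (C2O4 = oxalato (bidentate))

Ligands: 1 oxalato (C2O4, -2), 1 fluoro (F, -1), 1 nitrato (NO3, -1). Ligand charge sum = -4.
Charge balance with barium (+2) requires 1 complex ion per 1 barium.

Ba[Pd(C2O4)F(NO3)]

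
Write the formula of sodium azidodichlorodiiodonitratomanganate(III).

Na3[MnCl2I2(N3)(NO3)]

Ligands: 1 azido (N3, -1), 1 nitrato (NO3, -1), 2 chloro (Cl, -1), 2 iodo (I, -1). Ligand charge sum = -6.
Charge balance with sodium (+1) requires 1 complex ion per 3 sodium.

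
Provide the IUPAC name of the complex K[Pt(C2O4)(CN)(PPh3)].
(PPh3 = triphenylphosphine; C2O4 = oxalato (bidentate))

potassium cyanooxalato(triphenylphosphine)platinate(II)

The 1 potassium counter-ion carries a total charge of +1, so each complex ion is 1−.
Ligand charges: 1×triphenylphosphine (neutral), 1×oxalato (-2 each), 1×cyano (-1 each); total -3. So Pt + (-3) = 1−, giving Pt = +2.
The complex ion is anionic, so platinum takes the -ate form platinate(II).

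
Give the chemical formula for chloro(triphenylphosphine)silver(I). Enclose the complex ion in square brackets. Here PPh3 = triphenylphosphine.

Ligands: 1 triphenylphosphine (PPh3, neutral), 1 chloro (Cl, -1). Ligand charge sum = -1.
With Ag in oxidation state +1, the complex ion is [Ag...].

[AgCl(PPh3)]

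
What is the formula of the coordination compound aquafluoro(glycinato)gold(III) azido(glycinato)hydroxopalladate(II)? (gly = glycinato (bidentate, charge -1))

Cation [Au…]: ligand charges -2, Au(III) ⇒ ion charge 1+.
Anion [Pd…]: ligand charges -3, Pd(II) ⇒ ion charge 1−.
One 1+ cation balances one 1− anion.

[AuF(gly)(H2O)][Pd(gly)(N3)(OH)]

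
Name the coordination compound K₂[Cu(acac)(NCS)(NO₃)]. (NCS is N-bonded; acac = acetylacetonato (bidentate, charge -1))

The 2 potassium counter-ions carry a total charge of +2, so each complex ion is 2−.
Ligand charges: 1×nitrato (-1 each), 1×isothiocyanato (-1 each), 1×acetylacetonato (-1 each); total -3. So Cu + (-3) = 2−, giving Cu = +1.
The complex ion is anionic, so copper takes the -ate form cuprate(I).

potassium (acetylacetonato)isothiocyanatonitratocuprate(I)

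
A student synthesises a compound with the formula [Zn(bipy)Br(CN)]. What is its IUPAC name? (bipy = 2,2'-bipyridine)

(2,2'-bipyridine)bromocyanozinc(II)

There is no counter-ion, so the complex is neutral overall.
Ligand charges: 1×bromo (-1 each), 1×cyano (-1 each), 1×2,2'-bipyridine (neutral); total -2. So Zn + (-2) = 0, giving Zn = +2.
Ligands are named alphabetically: bipyridine before bromo before cyano.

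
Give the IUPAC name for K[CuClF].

potassium chlorofluorocuprate(I)

The 1 potassium counter-ion carries a total charge of +1, so each complex ion is 1−.
Ligand charges: 1×fluoro (-1 each), 1×chloro (-1 each); total -2. So Cu + (-2) = 1−, giving Cu = +1.
The complex ion is anionic, so copper takes the -ate form cuprate(I).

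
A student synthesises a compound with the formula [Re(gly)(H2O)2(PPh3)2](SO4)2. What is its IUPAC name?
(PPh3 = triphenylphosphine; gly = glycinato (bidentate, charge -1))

diaqua(glycinato)bis(triphenylphosphine)rhenium(V) sulfate

The 2 sulfate counter-ions carry a total charge of -4, so each complex ion is 4+.
Ligand charges: 2×triphenylphosphine (neutral), 2×aqua (neutral), 1×glycinato (-1 each); total -1. So Re + (-1) = 4+, giving Re = +5.
Ligands are named alphabetically: aqua before glycinato before triphenylphosphine.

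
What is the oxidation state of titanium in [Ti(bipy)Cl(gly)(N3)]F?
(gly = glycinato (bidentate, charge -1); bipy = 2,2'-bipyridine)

+4

1 fluoride outside the brackets (-1 each) → the complex ion is 1+.
Ligand charges: 1×gly = -1; 1×Cl = -1; 1×bipy neutral; 1×N3 = -1; sum -3.
Ti + (-3) = 1+ ⇒ Ti is +4.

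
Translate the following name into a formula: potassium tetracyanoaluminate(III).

Ligands: 4 cyano (CN, -1). Ligand charge sum = -4.
Charge balance with potassium (+1) requires 1 complex ion per 1 potassium.

K[Al(CN)4]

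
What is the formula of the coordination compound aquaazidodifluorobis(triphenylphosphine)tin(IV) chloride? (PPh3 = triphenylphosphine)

Ligands: 1 azido (N3, -1), 1 aqua (H2O, neutral), 2 fluoro (F, -1), 2 triphenylphosphine (PPh3, neutral). Ligand charge sum = -3.
With Sn in oxidation state +4, the complex ion is [Sn...]^1+.
Charge balance with chloride (-1) requires 1 complex ion per 1 chloride.

[SnF2(H2O)(N3)(PPh3)2]Cl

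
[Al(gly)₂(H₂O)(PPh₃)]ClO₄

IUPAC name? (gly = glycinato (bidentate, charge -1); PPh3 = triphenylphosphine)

aquabis(glycinato)(triphenylphosphine)aluminium(III) perchlorate

The 1 perchlorate counter-ion carries a total charge of -1, so each complex ion is 1+.
Ligand charges: 2×glycinato (-1 each), 1×triphenylphosphine (neutral), 1×aqua (neutral); total -2. So Al + (-2) = 1+, giving Al = +3.
Ligands are named alphabetically: aqua before glycinato before triphenylphosphine.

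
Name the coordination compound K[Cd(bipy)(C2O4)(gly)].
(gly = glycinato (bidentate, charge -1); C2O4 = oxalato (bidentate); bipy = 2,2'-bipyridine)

potassium (2,2'-bipyridine)(glycinato)oxalatocadmate(II)

The 1 potassium counter-ion carries a total charge of +1, so each complex ion is 1−.
Ligand charges: 1×glycinato (-1 each), 1×oxalato (-2 each), 1×2,2'-bipyridine (neutral); total -3. So Cd + (-3) = 1−, giving Cd = +2.
The complex ion is anionic, so cadmium takes the -ate form cadmate(II).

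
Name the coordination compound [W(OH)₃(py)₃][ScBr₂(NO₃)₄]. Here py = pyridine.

trihydroxotris(pyridine)tungsten(VI) dibromotetranitratoscandate(III)

Scandium is always +3 in its complexes; the anion's ligand charges sum to -6, so the complex anion is 3−.
A 1:1 salt means the cation carries the equal and opposite charge, 3+.
Cation: ligand charges sum to -3; for the ion to be 3+, W = +6.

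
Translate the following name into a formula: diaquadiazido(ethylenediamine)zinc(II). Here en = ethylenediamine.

[Zn(en)(H2O)2(N3)2]

Ligands: 1 ethylenediamine (en, neutral), 2 azido (N3, -1), 2 aqua (H2O, neutral). Ligand charge sum = -2.
With Zn in oxidation state +2, the complex ion is [Zn...].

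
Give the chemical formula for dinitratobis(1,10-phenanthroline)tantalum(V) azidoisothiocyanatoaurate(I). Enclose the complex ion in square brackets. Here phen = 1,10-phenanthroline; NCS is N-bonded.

Cation [Ta…]: ligand charges -2, Ta(V) ⇒ ion charge 3+.
Anion [Au…]: ligand charges -2, Au(I) ⇒ ion charge 1−.
One 3+ cation requires 3 of the 1− anion.

[Ta(NO3)2(phen)2][Au(N3)(NCS)]3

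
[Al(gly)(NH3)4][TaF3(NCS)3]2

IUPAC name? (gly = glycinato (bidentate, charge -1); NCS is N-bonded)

Both ions are complex: the cation is named first with the plain metal name, the anion second with the -ate form; each ion's ligands are alphabetised independently.
Aluminium is always +3 in its complexes; the cation's ligand charges sum to -1, so the complex cation is 2+.
With 2 anions per cation, each anion must be 2/2 = 1−.
Anion: ligand charges sum to -6; for the ion to be 1−, Ta = +5.

tetraammine(glycinato)aluminium(III) trifluorotriisothiocyanatotantalate(V)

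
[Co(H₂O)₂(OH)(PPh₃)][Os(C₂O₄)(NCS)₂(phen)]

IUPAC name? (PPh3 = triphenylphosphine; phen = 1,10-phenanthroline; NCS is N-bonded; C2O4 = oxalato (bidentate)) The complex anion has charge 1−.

diaquahydroxo(triphenylphosphine)cobalt(II) diisothiocyanatooxalato(1,10-phenanthroline)osmate(III)

Both ions are complex: the cation is named first with the plain metal name, the anion second with the -ate form; each ion's ligands are alphabetised independently.
The complex anion is given as 1−; its ligand charges sum to -4, so Os = +3.
A 1:1 salt means the cation carries the equal and opposite charge, 1+.
Cation: ligand charges sum to -1; for the ion to be 1+, Co = +2.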